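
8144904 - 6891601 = 1253303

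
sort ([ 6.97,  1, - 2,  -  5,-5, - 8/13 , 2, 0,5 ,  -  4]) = [ - 5, - 5, - 4, - 2, - 8/13,0,1, 2,5,6.97 ]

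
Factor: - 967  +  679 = - 2^5 * 3^2  =  - 288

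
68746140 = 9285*7404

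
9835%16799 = 9835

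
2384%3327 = 2384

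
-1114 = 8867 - 9981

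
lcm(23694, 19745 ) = 118470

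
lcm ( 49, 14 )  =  98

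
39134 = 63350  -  24216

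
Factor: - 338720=  -  2^5*5^1 * 29^1 * 73^1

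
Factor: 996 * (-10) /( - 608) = 1245/76 =2^ ( - 2)*3^1*5^1*19^ ( - 1 )*83^1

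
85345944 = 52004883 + 33341061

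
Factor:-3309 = - 3^1*1103^1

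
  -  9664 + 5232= - 4432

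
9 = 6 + 3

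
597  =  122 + 475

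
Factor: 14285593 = 7^1*17^1*120047^1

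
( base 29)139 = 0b1110101001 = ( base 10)937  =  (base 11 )782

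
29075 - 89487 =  - 60412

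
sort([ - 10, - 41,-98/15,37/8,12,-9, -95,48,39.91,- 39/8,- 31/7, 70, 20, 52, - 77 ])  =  [ - 95, - 77, - 41,-10 ,- 9,-98/15, - 39/8,  -  31/7, 37/8,12  ,  20,39.91, 48,52,70]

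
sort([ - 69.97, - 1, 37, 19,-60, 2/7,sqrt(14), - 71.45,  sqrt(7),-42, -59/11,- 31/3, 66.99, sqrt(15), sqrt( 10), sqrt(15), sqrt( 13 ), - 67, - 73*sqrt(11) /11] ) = [- 71.45, - 69.97, - 67, - 60, - 42, - 73*sqrt(11 ) /11,-31/3, - 59/11,  -  1,2/7, sqrt( 7),sqrt(10 ), sqrt(13 ),sqrt(14),sqrt( 15) , sqrt(15), 19, 37, 66.99]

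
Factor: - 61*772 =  -47092 = - 2^2*61^1 *193^1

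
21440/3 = 7146 + 2/3=7146.67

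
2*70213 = 140426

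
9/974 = 9/974 = 0.01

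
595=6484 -5889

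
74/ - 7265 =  - 1 + 7191/7265 =- 0.01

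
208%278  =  208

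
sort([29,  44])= [29, 44]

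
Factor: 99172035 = 3^2*5^1*773^1*2851^1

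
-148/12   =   - 37/3  =  -12.33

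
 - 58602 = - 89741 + 31139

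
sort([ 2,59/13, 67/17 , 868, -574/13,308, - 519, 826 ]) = [ - 519, - 574/13, 2, 67/17, 59/13, 308, 826, 868]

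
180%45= 0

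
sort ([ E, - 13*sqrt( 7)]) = [- 13 * sqrt(7 ), E] 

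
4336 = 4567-231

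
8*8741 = 69928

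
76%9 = 4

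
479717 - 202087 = 277630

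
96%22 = 8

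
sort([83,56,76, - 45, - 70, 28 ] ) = [-70,- 45,28 , 56,76,83 ] 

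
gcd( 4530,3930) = 30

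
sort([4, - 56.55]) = [ - 56.55,  4 ]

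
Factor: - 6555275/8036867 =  - 5^2*19^ ( - 1 )*23^(- 1 )*53^( - 1 )*263^1 *347^( - 1) * 997^1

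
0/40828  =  0 = 0.00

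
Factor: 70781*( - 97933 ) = -11^1*29^1*37^1  *  307^1*1913^1 = -6931795673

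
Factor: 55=5^1*11^1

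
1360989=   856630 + 504359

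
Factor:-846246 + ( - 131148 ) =-977394 = - 2^1*3^1*11^1*59^1* 251^1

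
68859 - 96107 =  - 27248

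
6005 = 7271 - 1266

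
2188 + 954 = 3142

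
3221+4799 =8020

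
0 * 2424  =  0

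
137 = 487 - 350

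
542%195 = 152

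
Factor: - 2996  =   - 2^2*7^1*107^1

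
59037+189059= 248096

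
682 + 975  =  1657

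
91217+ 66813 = 158030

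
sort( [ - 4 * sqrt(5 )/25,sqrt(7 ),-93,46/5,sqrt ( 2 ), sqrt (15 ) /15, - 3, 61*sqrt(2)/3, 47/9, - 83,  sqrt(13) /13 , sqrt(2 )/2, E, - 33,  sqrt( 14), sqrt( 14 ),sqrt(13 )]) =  [ - 93,-83, - 33,-3, - 4*sqrt(5)/25, sqrt(15) /15, sqrt(13)/13, sqrt( 2 ) /2, sqrt( 2), sqrt(7 ),  E,sqrt(13), sqrt(14), sqrt(14), 47/9, 46/5,  61 * sqrt(2)/3 ] 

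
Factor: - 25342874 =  - 2^1*12671437^1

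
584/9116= 146/2279 = 0.06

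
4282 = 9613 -5331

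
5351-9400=  -  4049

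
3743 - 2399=1344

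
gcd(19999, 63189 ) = 7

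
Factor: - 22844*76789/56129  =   -2^2 * 17^1*37^( - 2)*41^(-1 )*4517^1 * 5711^1 =-  1754167916/56129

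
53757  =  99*543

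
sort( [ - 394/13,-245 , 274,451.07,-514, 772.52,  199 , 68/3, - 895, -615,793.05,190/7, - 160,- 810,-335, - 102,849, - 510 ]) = [-895, - 810, - 615, - 514,- 510, - 335, - 245, - 160, -102, -394/13,68/3,190/7, 199,274,451.07,772.52,793.05, 849]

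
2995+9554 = 12549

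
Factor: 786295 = 5^1*157259^1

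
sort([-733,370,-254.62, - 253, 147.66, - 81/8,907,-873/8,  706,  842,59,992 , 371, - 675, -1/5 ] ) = [  -  733,-675,-254.62, - 253, - 873/8, - 81/8, - 1/5,59,147.66,370,371,706,842 , 907,992]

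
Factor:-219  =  -3^1*73^1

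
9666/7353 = 1  +  257/817 = 1.31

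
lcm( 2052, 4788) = 14364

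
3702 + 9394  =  13096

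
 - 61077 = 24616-85693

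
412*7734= 3186408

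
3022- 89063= -86041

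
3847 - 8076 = - 4229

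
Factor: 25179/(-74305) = -327/965= - 3^1*5^( - 1)*109^1*193^( - 1 )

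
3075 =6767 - 3692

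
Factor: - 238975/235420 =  - 2^(  -  2)*5^1*11^2*149^(  -  1) = -605/596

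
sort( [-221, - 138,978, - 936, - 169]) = [-936, - 221, - 169,-138, 978 ]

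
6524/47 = 138+38/47 = 138.81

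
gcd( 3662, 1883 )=1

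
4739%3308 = 1431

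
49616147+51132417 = 100748564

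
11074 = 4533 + 6541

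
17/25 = 17/25=0.68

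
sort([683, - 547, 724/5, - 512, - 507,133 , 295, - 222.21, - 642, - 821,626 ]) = [-821,-642,-547, - 512, - 507, - 222.21, 133, 724/5,295,626, 683]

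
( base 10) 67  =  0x43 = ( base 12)57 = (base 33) 21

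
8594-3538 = 5056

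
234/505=234/505 =0.46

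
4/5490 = 2/2745 = 0.00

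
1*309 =309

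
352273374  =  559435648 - 207162274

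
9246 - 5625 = 3621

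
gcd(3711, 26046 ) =3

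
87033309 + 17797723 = 104831032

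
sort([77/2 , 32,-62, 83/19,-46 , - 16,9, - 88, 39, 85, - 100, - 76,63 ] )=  [ - 100, - 88,- 76, - 62, - 46, - 16, 83/19,  9 , 32, 77/2, 39,63, 85] 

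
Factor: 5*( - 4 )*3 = -2^2*3^1*5^1= - 60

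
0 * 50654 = 0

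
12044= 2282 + 9762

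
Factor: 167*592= 98864 =2^4*37^1*167^1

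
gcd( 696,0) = 696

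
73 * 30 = 2190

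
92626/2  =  46313  =  46313.00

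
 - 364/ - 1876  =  13/67 = 0.19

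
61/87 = 61/87 =0.70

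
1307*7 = 9149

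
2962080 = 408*7260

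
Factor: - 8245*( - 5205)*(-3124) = -2^2*3^1*5^2*11^1 * 17^1*71^1*97^1*347^1=- 134067162900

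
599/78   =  599/78 = 7.68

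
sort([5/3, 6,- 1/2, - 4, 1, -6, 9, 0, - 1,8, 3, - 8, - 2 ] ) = [ - 8 , - 6, - 4, - 2, -1, - 1/2,0, 1, 5/3, 3, 6, 8, 9]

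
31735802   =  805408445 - 773672643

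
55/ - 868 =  - 1 + 813/868=- 0.06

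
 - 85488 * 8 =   -  683904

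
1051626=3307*318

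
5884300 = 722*8150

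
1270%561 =148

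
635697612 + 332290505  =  967988117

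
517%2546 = 517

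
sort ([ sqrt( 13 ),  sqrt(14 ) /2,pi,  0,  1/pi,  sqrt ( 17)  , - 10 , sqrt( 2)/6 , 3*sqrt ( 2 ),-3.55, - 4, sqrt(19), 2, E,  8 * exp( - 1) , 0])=[ - 10, - 4,-3.55 , 0, 0,sqrt (2) /6 , 1/pi , sqrt (14 ) /2, 2, E,8*exp ( - 1),pi,sqrt (13 ),  sqrt( 17) , 3*sqrt(2 ) , sqrt ( 19)]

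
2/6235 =2/6235 =0.00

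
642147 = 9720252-9078105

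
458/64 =229/32 =7.16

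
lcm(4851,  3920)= 388080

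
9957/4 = 9957/4 = 2489.25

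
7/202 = 7/202 = 0.03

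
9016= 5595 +3421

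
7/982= 7/982  =  0.01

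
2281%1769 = 512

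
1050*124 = 130200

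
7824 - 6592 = 1232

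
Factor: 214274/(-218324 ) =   -  2^ ( -1)*54581^(-1)*107137^1 = - 107137/109162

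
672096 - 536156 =135940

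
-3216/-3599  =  3216/3599 = 0.89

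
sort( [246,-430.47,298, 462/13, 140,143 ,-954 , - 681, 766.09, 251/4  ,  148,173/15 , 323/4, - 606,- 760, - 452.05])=[ - 954 , - 760,-681,  -  606,  -  452.05, - 430.47, 173/15, 462/13, 251/4  ,  323/4 , 140,143, 148, 246, 298, 766.09 ]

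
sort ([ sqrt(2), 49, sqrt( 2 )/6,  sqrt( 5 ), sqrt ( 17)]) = [ sqrt(2 ) /6,  sqrt (2), sqrt(5), sqrt( 17 ), 49] 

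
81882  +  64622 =146504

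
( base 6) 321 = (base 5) 441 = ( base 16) 79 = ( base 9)144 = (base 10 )121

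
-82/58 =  - 2 + 17/29 = - 1.41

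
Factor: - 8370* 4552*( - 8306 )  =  316460593440 = 2^5*3^3*5^1*31^1 *569^1*4153^1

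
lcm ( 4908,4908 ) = 4908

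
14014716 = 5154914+8859802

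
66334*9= 597006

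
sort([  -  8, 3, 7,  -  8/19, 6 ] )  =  [ - 8, - 8/19, 3, 6, 7 ] 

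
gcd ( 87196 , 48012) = 4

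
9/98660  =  9/98660=0.00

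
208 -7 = 201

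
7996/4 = 1999 = 1999.00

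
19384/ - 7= - 19384/7 = - 2769.14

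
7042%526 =204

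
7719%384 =39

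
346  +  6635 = 6981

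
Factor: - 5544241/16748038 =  - 2^(  -  1)*61^( - 1)*137279^( - 1 )*5544241^1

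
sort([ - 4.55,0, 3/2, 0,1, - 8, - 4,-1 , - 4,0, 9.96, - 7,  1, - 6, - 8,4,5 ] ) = [ - 8,-8, - 7, - 6, - 4.55,-4, - 4 , - 1, 0, 0,0,1,1, 3/2, 4,  5,9.96]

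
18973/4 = 4743+1/4 = 4743.25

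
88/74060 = 22/18515 = 0.00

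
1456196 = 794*1834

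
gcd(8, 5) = 1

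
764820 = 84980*9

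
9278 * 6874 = 63776972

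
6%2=0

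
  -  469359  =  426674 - 896033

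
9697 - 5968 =3729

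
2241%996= 249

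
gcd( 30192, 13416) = 24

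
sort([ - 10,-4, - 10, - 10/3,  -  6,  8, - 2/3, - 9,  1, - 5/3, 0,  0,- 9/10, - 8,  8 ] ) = [-10, - 10,  -  9, - 8, -6, - 4,- 10/3, - 5/3, - 9/10 , - 2/3, 0, 0, 1, 8, 8 ]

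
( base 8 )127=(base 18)4f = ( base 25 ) 3c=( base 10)87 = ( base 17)52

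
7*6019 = 42133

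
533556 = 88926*6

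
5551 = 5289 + 262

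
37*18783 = 694971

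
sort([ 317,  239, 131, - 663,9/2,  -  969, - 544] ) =[ -969 ,-663,-544, 9/2,131,  239, 317 ]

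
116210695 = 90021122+26189573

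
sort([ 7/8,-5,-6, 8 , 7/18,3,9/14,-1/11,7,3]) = [-6,  -  5, - 1/11,7/18,9/14, 7/8, 3,3, 7,  8]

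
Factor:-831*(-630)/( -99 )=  -58170/11 = -  2^1*3^1*5^1*7^1*11^(-1)*277^1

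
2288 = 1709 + 579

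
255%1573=255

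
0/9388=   0 = 0.00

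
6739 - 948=5791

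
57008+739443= 796451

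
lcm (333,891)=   32967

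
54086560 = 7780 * 6952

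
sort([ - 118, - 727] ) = [ - 727,-118] 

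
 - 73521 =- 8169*9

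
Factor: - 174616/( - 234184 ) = 13^1*23^1*401^(  -  1 )= 299/401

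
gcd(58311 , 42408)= 5301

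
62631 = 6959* 9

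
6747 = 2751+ 3996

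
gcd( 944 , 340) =4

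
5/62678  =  5/62678=0.00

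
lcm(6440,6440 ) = 6440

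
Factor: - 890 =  - 2^1 * 5^1*89^1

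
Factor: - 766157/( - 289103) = 7^1*109451^1*289103^( - 1 )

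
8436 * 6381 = 53830116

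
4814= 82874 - 78060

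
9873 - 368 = 9505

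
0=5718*0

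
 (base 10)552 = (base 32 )h8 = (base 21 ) 156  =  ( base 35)fr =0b1000101000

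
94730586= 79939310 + 14791276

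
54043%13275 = 943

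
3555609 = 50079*71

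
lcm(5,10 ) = 10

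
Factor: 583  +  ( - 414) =13^2 = 169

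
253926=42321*6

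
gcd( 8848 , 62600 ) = 8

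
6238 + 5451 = 11689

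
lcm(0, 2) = 0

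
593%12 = 5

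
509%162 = 23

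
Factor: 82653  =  3^1*27551^1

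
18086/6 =9043/3=   3014.33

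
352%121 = 110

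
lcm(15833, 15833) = 15833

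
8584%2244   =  1852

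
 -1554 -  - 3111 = 1557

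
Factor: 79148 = 2^2* 47^1*421^1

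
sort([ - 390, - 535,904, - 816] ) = [ - 816,-535, - 390,  904]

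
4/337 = 4/337 = 0.01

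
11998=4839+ 7159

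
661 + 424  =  1085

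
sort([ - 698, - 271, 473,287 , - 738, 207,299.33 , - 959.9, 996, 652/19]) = [  -  959.9, - 738, - 698, - 271 , 652/19,  207, 287, 299.33,473,996] 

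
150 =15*10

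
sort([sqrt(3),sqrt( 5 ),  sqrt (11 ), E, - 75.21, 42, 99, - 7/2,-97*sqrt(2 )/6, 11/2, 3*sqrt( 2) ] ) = [- 75.21, - 97*sqrt(2)/6,-7/2,sqrt( 3),sqrt( 5),E, sqrt(11 ) , 3*sqrt( 2),  11/2, 42, 99] 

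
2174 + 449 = 2623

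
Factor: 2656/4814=16/29 = 2^4*29^(-1) 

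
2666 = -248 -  - 2914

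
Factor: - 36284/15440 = -47/20=- 2^( - 2) * 5^(-1)*47^1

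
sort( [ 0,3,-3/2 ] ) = [ - 3/2, 0  ,  3]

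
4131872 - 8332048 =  - 4200176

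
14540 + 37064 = 51604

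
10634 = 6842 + 3792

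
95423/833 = 95423/833 = 114.55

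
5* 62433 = 312165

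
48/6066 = 8/1011 = 0.01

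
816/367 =816/367 = 2.22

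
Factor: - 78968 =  - 2^3* 9871^1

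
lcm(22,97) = 2134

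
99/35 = 99/35 = 2.83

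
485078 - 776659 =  - 291581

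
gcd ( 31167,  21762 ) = 9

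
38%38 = 0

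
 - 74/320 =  -37/160 = -  0.23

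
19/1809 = 19/1809 = 0.01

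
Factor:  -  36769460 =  - 2^2* 5^1*7^1*13^1* 89^1*227^1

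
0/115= 0 = 0.00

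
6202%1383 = 670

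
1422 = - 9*( - 158)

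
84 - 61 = 23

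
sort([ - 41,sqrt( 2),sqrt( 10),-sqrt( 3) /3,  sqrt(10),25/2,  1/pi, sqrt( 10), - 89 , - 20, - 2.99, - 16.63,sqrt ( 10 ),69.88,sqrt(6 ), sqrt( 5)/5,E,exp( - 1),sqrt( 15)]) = [ - 89, - 41, - 20,-16.63, - 2.99 ,- sqrt( 3 )/3,1/pi, exp( - 1), sqrt(5)/5,sqrt(2 ),sqrt( 6),E , sqrt(10), sqrt( 10), sqrt( 10),sqrt( 10 ),sqrt( 15), 25/2,69.88 ]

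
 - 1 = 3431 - 3432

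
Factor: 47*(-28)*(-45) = 2^2*3^2*5^1*7^1 * 47^1 = 59220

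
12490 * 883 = 11028670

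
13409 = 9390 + 4019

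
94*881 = 82814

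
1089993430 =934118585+155874845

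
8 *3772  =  30176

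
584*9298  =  5430032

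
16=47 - 31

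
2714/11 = 246+8/11 = 246.73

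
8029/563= 14 + 147/563=14.26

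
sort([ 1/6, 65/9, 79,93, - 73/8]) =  [ - 73/8,1/6 , 65/9 , 79,93] 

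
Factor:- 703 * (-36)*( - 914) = -2^3 * 3^2 * 19^1*37^1*457^1 = -23131512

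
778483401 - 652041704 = 126441697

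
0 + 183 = 183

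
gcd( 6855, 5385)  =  15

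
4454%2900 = 1554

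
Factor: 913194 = 2^1*3^5 * 1879^1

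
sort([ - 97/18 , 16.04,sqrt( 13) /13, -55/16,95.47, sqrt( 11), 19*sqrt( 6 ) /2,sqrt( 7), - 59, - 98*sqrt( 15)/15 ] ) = [ - 59, - 98*sqrt( 15) /15, - 97/18, - 55/16, sqrt( 13) /13, sqrt(7),sqrt(11 ),16.04,19 * sqrt(6)/2 , 95.47]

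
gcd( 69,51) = 3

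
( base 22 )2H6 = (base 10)1348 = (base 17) 4b5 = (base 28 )1K4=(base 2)10101000100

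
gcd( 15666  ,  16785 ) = 1119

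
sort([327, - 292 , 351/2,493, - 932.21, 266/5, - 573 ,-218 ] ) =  [ - 932.21, - 573,  -  292, - 218, 266/5,351/2,  327,493] 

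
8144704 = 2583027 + 5561677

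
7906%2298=1012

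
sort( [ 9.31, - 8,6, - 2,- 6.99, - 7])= [ - 8, - 7, - 6.99, - 2, 6, 9.31]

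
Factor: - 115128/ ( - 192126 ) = 468/781 = 2^2*3^2 * 11^( - 1 )*13^1*71^( - 1) 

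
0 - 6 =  - 6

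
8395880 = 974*8620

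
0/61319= 0 = 0.00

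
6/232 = 3/116 = 0.03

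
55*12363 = 679965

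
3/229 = 3/229 = 0.01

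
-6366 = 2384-8750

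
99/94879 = 99/94879=0.00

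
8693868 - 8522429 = 171439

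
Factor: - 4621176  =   - 2^3 * 3^2*7^1  *53^1*173^1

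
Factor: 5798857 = 19^1*239^1*1277^1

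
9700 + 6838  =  16538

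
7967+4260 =12227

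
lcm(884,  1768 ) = 1768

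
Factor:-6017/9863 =- 7^( - 1 ) * 11^1 *547^1 * 1409^(-1)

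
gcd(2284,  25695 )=571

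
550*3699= 2034450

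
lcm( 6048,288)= 6048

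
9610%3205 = 3200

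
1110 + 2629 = 3739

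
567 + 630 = 1197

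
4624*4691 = 21691184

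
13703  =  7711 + 5992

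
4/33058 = 2/16529 = 0.00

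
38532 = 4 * 9633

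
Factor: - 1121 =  - 19^1 *59^1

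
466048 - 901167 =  - 435119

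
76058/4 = 19014+1/2 = 19014.50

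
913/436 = 913/436 = 2.09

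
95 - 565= - 470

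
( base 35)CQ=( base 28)fq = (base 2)110111110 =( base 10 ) 446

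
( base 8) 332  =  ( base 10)218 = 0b11011010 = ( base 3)22002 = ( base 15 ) e8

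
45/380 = 9/76 =0.12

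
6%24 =6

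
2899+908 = 3807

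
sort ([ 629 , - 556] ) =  [ - 556,629 ]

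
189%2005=189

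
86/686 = 43/343 = 0.13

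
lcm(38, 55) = 2090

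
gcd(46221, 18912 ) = 3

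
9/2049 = 3/683 = 0.00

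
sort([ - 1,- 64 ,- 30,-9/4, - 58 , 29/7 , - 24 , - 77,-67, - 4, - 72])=[ - 77, - 72, - 67, - 64,  -  58, - 30, - 24, - 4 , - 9/4, - 1,  29/7]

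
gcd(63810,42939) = 9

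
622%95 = 52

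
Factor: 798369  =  3^1*11^1*13^1*1861^1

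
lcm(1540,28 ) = 1540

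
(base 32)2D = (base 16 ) 4d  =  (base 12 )65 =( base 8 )115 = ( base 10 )77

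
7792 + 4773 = 12565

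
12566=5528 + 7038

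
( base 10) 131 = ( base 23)5G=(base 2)10000011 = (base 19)6h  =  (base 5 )1011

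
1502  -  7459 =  - 5957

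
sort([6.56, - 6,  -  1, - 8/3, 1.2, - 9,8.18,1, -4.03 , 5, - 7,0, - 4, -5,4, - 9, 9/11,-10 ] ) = [ - 10,-9, - 9, - 7, - 6, - 5,- 4.03, - 4, - 8/3, - 1, 0,9/11, 1, 1.2, 4,  5,6.56,  8.18]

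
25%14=11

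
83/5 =16+3/5 = 16.60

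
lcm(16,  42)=336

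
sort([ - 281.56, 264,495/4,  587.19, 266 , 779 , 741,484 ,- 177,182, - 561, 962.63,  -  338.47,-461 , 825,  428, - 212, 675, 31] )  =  [ - 561, - 461, - 338.47 ,-281.56, - 212, - 177, 31, 495/4,182, 264, 266,  428,484,587.19, 675, 741,  779 , 825, 962.63 ]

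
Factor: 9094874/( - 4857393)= - 2^1 *3^( - 1)*17^( - 1 )*23^( - 1 )*41^(- 1)* 101^( - 1)*4547437^1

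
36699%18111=477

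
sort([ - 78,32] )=[ - 78, 32]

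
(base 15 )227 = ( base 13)2B6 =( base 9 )601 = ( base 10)487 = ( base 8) 747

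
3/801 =1/267 = 0.00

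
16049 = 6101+9948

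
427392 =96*4452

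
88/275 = 8/25  =  0.32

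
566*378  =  213948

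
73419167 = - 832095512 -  - 905514679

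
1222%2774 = 1222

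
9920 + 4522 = 14442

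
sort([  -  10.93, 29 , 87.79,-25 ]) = [ - 25, - 10.93,  29,87.79] 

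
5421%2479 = 463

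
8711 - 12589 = -3878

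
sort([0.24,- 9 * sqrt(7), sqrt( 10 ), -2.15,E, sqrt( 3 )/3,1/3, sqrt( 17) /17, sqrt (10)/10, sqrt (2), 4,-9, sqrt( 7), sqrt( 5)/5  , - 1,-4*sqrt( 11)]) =[ - 9 * sqrt( 7 ), - 4 * sqrt(11), -9, - 2.15 ,-1,0.24, sqrt( 17 )/17, sqrt( 10) /10, 1/3,sqrt ( 5 ) /5,sqrt(3)/3, sqrt( 2), sqrt( 7 ),E,sqrt(10), 4]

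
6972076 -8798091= - 1826015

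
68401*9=615609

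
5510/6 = 918+1/3 = 918.33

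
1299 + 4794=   6093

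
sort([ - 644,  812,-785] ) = [ - 785, - 644, 812]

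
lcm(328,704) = 28864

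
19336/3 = 6445 + 1/3 = 6445.33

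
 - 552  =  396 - 948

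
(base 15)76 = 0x6F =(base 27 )43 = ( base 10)111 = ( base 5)421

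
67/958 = 67/958 = 0.07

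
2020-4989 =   -  2969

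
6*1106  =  6636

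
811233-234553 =576680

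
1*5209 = 5209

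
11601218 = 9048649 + 2552569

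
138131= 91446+46685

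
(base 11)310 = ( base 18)12E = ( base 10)374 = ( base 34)B0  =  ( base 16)176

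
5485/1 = 5485 =5485.00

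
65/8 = 8+ 1/8 = 8.12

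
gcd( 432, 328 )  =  8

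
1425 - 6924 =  - 5499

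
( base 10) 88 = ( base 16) 58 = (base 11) 80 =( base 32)2O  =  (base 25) 3d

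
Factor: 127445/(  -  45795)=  - 3^( - 1 )*43^(- 1)*359^1 = - 359/129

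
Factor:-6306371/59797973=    - 17^1*409^1*907^1*1637^ (-1)*36529^(-1 )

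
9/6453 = 1/717=0.00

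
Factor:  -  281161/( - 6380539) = 11^( - 1)*37^( - 1)*61^( - 1)*79^1*257^( - 1)*3559^1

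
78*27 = 2106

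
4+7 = 11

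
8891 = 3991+4900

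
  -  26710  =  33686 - 60396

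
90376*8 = 723008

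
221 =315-94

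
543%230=83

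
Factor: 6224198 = 2^1 * 3112099^1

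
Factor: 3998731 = 11^1*113^1*3217^1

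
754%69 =64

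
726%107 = 84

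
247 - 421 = - 174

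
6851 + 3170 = 10021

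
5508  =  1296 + 4212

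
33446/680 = 49 + 63/340 = 49.19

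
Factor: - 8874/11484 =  - 17/22 = -  2^(-1 )*11^( - 1 )*17^1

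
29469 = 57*517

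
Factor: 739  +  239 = 978 = 2^1*3^1*163^1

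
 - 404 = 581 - 985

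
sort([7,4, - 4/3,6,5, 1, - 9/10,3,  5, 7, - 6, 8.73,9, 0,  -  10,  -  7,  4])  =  [ - 10, - 7, - 6, - 4/3, - 9/10 , 0,1, 3,4  ,  4, 5,  5, 6,  7,  7,  8.73, 9]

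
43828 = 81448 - 37620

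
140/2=70 = 70.00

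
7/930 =7/930 = 0.01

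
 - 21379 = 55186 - 76565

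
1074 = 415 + 659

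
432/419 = 1 + 13/419 = 1.03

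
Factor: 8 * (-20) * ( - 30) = 2^6 * 3^1 *5^2 =4800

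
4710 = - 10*(-471)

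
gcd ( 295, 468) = 1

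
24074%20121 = 3953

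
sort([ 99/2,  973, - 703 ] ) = [ - 703, 99/2, 973 ] 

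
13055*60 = 783300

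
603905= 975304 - 371399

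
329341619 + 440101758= 769443377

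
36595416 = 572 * 63978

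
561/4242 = 187/1414 = 0.13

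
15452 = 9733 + 5719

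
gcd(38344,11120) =8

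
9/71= 9/71 = 0.13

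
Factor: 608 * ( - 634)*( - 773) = 297969856= 2^6*19^1*317^1*773^1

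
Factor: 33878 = 2^1*13^1 * 1303^1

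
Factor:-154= -2^1 *7^1*11^1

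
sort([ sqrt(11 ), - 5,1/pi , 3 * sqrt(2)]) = [  -  5,  1/pi, sqrt(11),3*sqrt(2) ] 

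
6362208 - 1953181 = 4409027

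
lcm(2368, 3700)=59200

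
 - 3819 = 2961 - 6780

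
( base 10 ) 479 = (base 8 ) 737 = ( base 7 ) 1253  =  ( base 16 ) 1DF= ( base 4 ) 13133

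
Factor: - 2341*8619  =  -3^1*13^2*17^1*2341^1 = -20177079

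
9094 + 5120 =14214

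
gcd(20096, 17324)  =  4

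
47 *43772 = 2057284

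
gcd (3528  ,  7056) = 3528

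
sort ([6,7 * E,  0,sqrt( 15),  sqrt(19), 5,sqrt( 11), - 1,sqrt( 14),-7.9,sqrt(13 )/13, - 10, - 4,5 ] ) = [ - 10, - 7.9, - 4, - 1,0, sqrt(13)/13,sqrt ( 11), sqrt( 14), sqrt( 15), sqrt( 19),5,5, 6,7*E]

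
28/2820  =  7/705 = 0.01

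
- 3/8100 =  - 1/2700 = - 0.00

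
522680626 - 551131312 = -28450686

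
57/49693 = 57/49693= 0.00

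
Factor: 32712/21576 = 47/31  =  31^( - 1 )*47^1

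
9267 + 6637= 15904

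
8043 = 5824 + 2219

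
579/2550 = 193/850 = 0.23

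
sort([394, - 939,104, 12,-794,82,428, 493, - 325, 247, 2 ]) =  [ - 939, - 794, - 325, 2, 12, 82, 104, 247, 394, 428 , 493] 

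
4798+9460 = 14258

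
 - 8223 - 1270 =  - 9493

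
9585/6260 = 1 + 665/1252= 1.53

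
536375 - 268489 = 267886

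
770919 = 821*939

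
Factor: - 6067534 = -2^1*11^1*193^1 * 1429^1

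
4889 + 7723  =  12612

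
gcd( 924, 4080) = 12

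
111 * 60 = 6660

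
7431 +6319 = 13750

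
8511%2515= 966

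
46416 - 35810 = 10606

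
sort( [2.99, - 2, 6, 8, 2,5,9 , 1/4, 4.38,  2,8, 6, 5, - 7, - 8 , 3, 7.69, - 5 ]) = [ - 8, - 7, - 5, - 2,  1/4,2, 2, 2.99, 3, 4.38, 5,5, 6 , 6, 7.69, 8, 8, 9]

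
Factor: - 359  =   - 359^1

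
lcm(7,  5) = 35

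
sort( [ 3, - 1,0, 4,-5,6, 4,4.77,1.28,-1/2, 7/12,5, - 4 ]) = [- 5, - 4, - 1, - 1/2,0, 7/12,  1.28,3,4,  4 , 4.77,  5,6 ] 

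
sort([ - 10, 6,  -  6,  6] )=[ - 10, - 6,6,6 ] 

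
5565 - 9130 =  - 3565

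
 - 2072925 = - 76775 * 27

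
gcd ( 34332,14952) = 12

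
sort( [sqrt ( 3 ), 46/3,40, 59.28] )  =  [ sqrt (3),  46/3,40,  59.28]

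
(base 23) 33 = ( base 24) 30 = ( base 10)72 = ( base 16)48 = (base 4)1020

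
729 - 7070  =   - 6341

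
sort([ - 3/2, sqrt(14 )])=[ - 3/2, sqrt(14 )]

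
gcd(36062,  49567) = 73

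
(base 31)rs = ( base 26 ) 177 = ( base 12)601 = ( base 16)361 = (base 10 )865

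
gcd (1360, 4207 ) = 1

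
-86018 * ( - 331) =28471958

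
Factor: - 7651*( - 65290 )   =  499533790  =  2^1*5^1*7^1*1093^1*6529^1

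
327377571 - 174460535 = 152917036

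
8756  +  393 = 9149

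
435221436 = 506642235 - 71420799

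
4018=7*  574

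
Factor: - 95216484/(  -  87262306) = 47608242/43631153 = 2^1*3^1 *11^1*353^(  -  1)*123601^( - 1 )*721337^1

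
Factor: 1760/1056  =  5/3 = 3^( - 1 )*5^1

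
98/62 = 1 + 18/31  =  1.58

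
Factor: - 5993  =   - 13^1 * 461^1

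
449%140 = 29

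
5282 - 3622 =1660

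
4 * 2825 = 11300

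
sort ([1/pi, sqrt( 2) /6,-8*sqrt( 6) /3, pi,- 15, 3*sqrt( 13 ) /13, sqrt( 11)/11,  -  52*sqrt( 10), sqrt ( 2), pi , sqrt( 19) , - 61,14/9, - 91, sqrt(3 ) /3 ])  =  [ - 52 * sqrt(10 ), - 91, - 61, - 15, - 8 * sqrt(6)/3, sqrt( 2) /6, sqrt (11 )/11,1/pi, sqrt( 3)/3, 3*sqrt(13 ) /13, sqrt (2),14/9,  pi,  pi,sqrt(19)]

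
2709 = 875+1834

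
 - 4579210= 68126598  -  72705808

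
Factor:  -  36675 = -3^2*5^2*163^1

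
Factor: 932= 2^2*233^1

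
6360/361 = 17 + 223/361 = 17.62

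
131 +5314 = 5445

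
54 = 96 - 42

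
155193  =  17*9129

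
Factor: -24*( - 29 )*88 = 61248 = 2^6 *3^1*11^1*29^1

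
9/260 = 9/260= 0.03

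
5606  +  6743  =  12349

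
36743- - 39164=75907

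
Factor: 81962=2^1*107^1  *  383^1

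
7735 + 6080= 13815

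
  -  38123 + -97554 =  - 135677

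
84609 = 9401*9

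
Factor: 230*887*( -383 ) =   -  78135830  =  - 2^1  *  5^1 * 23^1* 383^1*887^1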